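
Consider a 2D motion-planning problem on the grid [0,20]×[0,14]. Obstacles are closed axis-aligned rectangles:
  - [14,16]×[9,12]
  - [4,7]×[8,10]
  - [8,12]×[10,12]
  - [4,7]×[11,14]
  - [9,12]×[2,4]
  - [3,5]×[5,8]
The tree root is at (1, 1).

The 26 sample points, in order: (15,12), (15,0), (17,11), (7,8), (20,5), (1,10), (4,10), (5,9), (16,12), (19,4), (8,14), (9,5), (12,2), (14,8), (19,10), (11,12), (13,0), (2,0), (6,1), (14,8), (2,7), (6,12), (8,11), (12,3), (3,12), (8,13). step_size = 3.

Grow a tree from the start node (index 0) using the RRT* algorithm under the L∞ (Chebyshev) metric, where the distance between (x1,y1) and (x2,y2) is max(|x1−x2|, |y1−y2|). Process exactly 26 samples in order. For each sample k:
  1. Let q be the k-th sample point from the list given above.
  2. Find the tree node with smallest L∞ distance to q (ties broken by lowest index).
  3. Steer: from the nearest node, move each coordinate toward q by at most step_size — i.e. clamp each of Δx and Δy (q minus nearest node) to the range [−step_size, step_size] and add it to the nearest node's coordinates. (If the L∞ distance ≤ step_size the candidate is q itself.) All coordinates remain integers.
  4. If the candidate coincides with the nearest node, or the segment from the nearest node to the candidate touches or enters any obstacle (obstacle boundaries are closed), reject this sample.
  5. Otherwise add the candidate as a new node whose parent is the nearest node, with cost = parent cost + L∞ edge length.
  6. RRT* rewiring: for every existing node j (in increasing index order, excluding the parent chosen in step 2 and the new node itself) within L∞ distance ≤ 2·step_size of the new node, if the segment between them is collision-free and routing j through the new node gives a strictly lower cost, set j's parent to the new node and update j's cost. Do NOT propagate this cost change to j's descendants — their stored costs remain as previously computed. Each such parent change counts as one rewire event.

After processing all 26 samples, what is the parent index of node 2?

1. q=(15,12) nearest=0 d=14 new=(4,4) → add node 1 parent=0 cost=3
2. q=(15,0) nearest=1 d=11 new=(7,1) → add node 2 parent=1 cost=6
3. q=(17,11) nearest=2 d=10 new=(10,4) → blocked by [9,12]×[2,4], reject
4. q=(7,8) nearest=1 d=4 new=(7,7) → blocked by [3,5]×[5,8], reject
5. q=(20,5) nearest=2 d=13 new=(10,4) → blocked by [9,12]×[2,4], reject
6. q=(1,10) nearest=1 d=6 new=(1,7) → blocked by [3,5]×[5,8], reject
7. q=(4,10) nearest=1 d=6 new=(4,7) → blocked by [3,5]×[5,8], reject
8. q=(5,9) nearest=1 d=5 new=(5,7) → blocked by [3,5]×[5,8], reject
9. q=(16,12) nearest=2 d=11 new=(10,4) → blocked by [9,12]×[2,4], reject
10. q=(19,4) nearest=2 d=12 new=(10,4) → blocked by [9,12]×[2,4], reject
11. q=(8,14) nearest=1 d=10 new=(7,7) → blocked by [3,5]×[5,8], reject
12. q=(9,5) nearest=2 d=4 new=(9,4) → blocked by [9,12]×[2,4], reject
13. q=(12,2) nearest=2 d=5 new=(10,2) → blocked by [9,12]×[2,4], reject
14. q=(14,8) nearest=2 d=7 new=(10,4) → blocked by [9,12]×[2,4], reject
15. q=(19,10) nearest=2 d=12 new=(10,4) → blocked by [9,12]×[2,4], reject
16. q=(11,12) nearest=1 d=8 new=(7,7) → blocked by [3,5]×[5,8], reject
17. q=(13,0) nearest=2 d=6 new=(10,0) → add node 3 parent=2 cost=9
18. q=(2,0) nearest=0 d=1 new=(2,0) → add node 4 parent=0 cost=1
19. q=(6,1) nearest=2 d=1 new=(6,1) → add node 5 parent=2 cost=7
20. q=(14,8) nearest=2 d=7 new=(10,4) → blocked by [9,12]×[2,4], reject
21. q=(2,7) nearest=1 d=3 new=(2,7) → blocked by [3,5]×[5,8], reject
22. q=(6,12) nearest=1 d=8 new=(6,7) → blocked by [3,5]×[5,8], reject
23. q=(8,11) nearest=1 d=7 new=(7,7) → blocked by [3,5]×[5,8], reject
24. q=(12,3) nearest=3 d=3 new=(12,3) → blocked by [9,12]×[2,4], reject
25. q=(3,12) nearest=1 d=8 new=(3,7) → blocked by [3,5]×[5,8], reject
26. q=(8,13) nearest=1 d=9 new=(7,7) → blocked by [3,5]×[5,8], reject

Parent of node 2: 1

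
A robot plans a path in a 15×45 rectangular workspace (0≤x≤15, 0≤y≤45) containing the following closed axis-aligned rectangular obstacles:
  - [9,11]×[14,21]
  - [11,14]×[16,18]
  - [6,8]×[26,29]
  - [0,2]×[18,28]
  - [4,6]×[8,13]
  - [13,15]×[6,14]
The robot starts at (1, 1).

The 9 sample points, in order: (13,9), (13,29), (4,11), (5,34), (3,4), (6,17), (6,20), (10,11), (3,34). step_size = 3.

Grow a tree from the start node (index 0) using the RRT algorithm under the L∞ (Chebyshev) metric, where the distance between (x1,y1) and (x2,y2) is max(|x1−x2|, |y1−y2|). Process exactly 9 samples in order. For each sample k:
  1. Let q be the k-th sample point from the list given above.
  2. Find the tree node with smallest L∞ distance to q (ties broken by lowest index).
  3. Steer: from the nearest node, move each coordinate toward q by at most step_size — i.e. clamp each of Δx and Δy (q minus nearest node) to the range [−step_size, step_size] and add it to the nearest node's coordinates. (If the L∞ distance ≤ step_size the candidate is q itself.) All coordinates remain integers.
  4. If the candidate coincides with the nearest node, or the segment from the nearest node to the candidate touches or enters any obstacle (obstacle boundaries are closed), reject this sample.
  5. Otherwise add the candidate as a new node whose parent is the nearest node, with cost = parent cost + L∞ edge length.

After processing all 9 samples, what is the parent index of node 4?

1. q=(13,9) nearest=0 d=12 new=(4,4) → add node 1 parent=0 cost=3
2. q=(13,29) nearest=1 d=25 new=(7,7) → add node 2 parent=1 cost=6
3. q=(4,11) nearest=2 d=4 new=(4,10) → blocked by [4,6]×[8,13], reject
4. q=(5,34) nearest=2 d=27 new=(5,10) → blocked by [4,6]×[8,13], reject
5. q=(3,4) nearest=1 d=1 new=(3,4) → add node 3 parent=1 cost=4
6. q=(6,17) nearest=2 d=10 new=(6,10) → blocked by [4,6]×[8,13], reject
7. q=(6,20) nearest=2 d=13 new=(6,10) → blocked by [4,6]×[8,13], reject
8. q=(10,11) nearest=2 d=4 new=(10,10) → add node 4 parent=2 cost=9
9. q=(3,34) nearest=4 d=24 new=(7,13) → add node 5 parent=4 cost=12

Parent of node 4: 2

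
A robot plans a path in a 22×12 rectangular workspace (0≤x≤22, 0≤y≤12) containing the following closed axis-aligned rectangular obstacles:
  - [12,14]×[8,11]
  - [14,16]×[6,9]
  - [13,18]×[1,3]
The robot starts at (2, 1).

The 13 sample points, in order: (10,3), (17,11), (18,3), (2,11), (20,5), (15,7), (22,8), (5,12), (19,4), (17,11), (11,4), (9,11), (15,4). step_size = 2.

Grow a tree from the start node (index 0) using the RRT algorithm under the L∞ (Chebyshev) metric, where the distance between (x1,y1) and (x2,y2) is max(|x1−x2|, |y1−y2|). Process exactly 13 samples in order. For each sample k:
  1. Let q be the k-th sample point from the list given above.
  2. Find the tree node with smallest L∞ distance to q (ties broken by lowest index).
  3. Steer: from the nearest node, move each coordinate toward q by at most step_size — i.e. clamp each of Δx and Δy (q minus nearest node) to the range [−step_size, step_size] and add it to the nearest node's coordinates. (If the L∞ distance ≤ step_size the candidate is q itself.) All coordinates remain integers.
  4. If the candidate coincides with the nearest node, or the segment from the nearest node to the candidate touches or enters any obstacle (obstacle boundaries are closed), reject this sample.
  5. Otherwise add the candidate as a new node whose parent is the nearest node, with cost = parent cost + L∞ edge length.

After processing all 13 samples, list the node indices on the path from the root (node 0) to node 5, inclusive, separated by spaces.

Path: 0 1 2 3 5

1. q=(10,3) nearest=0 d=8 new=(4,3) → add node 1 parent=0 cost=2
2. q=(17,11) nearest=1 d=13 new=(6,5) → add node 2 parent=1 cost=4
3. q=(18,3) nearest=2 d=12 new=(8,3) → add node 3 parent=2 cost=6
4. q=(2,11) nearest=2 d=6 new=(4,7) → add node 4 parent=2 cost=6
5. q=(20,5) nearest=3 d=12 new=(10,5) → add node 5 parent=3 cost=8
6. q=(15,7) nearest=5 d=5 new=(12,7) → add node 6 parent=5 cost=10
7. q=(22,8) nearest=6 d=10 new=(14,8) → blocked by [12,14]×[8,11], reject
8. q=(5,12) nearest=4 d=5 new=(5,9) → add node 7 parent=4 cost=8
9. q=(19,4) nearest=6 d=7 new=(14,5) → add node 8 parent=6 cost=12
10. q=(17,11) nearest=6 d=5 new=(14,9) → blocked by [12,14]×[8,11], reject
11. q=(11,4) nearest=5 d=1 new=(11,4) → add node 9 parent=5 cost=9
12. q=(9,11) nearest=6 d=4 new=(10,9) → add node 10 parent=6 cost=12
13. q=(15,4) nearest=8 d=1 new=(15,4) → add node 11 parent=8 cost=13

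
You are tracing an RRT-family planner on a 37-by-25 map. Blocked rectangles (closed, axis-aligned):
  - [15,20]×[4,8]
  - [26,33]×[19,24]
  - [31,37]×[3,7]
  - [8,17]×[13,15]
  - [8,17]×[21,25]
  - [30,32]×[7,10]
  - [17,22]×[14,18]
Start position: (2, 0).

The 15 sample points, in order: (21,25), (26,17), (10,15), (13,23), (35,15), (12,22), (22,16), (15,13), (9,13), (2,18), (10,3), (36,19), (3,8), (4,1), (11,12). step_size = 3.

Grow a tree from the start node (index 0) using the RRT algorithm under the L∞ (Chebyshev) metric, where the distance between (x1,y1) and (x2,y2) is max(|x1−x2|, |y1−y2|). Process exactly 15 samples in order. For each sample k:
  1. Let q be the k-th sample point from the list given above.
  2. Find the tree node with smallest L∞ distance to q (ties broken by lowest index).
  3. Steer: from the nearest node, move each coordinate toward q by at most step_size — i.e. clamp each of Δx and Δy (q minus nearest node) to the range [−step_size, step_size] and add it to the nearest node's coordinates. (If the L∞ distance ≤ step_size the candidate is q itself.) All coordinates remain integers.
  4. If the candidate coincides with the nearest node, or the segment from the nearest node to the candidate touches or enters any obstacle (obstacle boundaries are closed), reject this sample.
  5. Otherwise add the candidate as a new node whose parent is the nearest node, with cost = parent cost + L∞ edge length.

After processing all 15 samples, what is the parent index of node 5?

1. q=(21,25) nearest=0 d=25 new=(5,3) → add node 1 parent=0 cost=3
2. q=(26,17) nearest=1 d=21 new=(8,6) → add node 2 parent=1 cost=6
3. q=(10,15) nearest=2 d=9 new=(10,9) → add node 3 parent=2 cost=9
4. q=(13,23) nearest=3 d=14 new=(13,12) → add node 4 parent=3 cost=12
5. q=(35,15) nearest=4 d=22 new=(16,15) → blocked by [8,17]×[13,15], reject
6. q=(12,22) nearest=4 d=10 new=(12,15) → blocked by [8,17]×[13,15], reject
7. q=(22,16) nearest=4 d=9 new=(16,15) → blocked by [8,17]×[13,15], reject
8. q=(15,13) nearest=4 d=2 new=(15,13) → blocked by [8,17]×[13,15], reject
9. q=(9,13) nearest=3 d=4 new=(9,12) → add node 5 parent=3 cost=12
10. q=(2,18) nearest=5 d=7 new=(6,15) → blocked by [8,17]×[13,15], reject
11. q=(10,3) nearest=2 d=3 new=(10,3) → add node 6 parent=2 cost=9
12. q=(36,19) nearest=4 d=23 new=(16,15) → blocked by [8,17]×[13,15], reject
13. q=(3,8) nearest=1 d=5 new=(3,6) → add node 7 parent=1 cost=6
14. q=(4,1) nearest=0 d=2 new=(4,1) → add node 8 parent=0 cost=2
15. q=(11,12) nearest=4 d=2 new=(11,12) → add node 9 parent=4 cost=14

Parent of node 5: 3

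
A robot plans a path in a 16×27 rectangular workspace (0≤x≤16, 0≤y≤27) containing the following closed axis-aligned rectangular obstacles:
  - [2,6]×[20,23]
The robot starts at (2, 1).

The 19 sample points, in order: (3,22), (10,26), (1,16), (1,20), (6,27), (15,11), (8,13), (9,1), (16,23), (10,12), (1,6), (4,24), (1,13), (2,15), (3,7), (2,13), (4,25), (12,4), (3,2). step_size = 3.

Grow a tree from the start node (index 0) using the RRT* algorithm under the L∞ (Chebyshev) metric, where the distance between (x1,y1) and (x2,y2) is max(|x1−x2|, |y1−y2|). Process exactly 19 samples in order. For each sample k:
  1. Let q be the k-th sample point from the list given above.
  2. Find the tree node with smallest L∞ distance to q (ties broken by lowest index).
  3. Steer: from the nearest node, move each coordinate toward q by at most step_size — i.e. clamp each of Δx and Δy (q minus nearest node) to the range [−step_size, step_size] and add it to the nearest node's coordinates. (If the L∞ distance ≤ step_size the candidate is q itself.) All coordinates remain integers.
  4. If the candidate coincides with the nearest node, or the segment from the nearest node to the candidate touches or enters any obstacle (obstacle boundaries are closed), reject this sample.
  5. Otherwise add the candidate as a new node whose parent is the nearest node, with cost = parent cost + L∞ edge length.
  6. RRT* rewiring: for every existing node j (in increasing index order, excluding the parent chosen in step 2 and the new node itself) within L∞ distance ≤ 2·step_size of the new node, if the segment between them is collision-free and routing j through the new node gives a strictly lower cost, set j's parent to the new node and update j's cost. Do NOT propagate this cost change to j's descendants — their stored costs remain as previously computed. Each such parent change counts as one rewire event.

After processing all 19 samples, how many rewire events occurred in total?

Rewire events: 3

1. q=(3,22) nearest=0 d=21 new=(3,4) → add node 1 parent=0 cost=3
2. q=(10,26) nearest=1 d=22 new=(6,7) → add node 2 parent=1 cost=6
3. q=(1,16) nearest=2 d=9 new=(3,10) → add node 3 parent=2 cost=9
4. q=(1,20) nearest=3 d=10 new=(1,13) → add node 4 parent=3 cost=12
5. q=(6,27) nearest=4 d=14 new=(4,16) → add node 5 parent=4 cost=15
6. q=(15,11) nearest=2 d=9 new=(9,10) → add node 6 parent=2 cost=9
7. q=(8,13) nearest=6 d=3 new=(8,13) → add node 7 parent=6 cost=12
8. q=(9,1) nearest=1 d=6 new=(6,1) → add node 8 parent=1 cost=6
9. q=(16,23) nearest=7 d=10 new=(11,16) → add node 9 parent=7 cost=15
10. q=(10,12) nearest=6 d=2 new=(10,12) → add node 10 parent=6 cost=11
11. q=(1,6) nearest=1 d=2 new=(1,6) → add node 11 parent=1 cost=5
12. q=(4,24) nearest=5 d=8 new=(4,19) → add node 12 parent=5 cost=18
13. q=(1,13) nearest=4 d=0 → coincident, reject
14. q=(2,15) nearest=4 d=2 new=(2,15) → add node 13 parent=4 cost=14
15. q=(3,7) nearest=11 d=2 new=(3,7) → add node 14 parent=11 cost=7
16. q=(2,13) nearest=4 d=1 new=(2,13) → add node 15 parent=4 cost=13
17. q=(4,25) nearest=12 d=6 new=(4,22) → blocked by [2,6]×[20,23], reject
18. q=(12,4) nearest=2 d=6 new=(9,4) → add node 16 parent=2 cost=9
19. q=(3,2) nearest=0 d=1 new=(3,2) → add node 17 parent=0 cost=1; rewire 8→17 (4<6); rewire 14→17 (6<7); rewire 16→17 (7<9)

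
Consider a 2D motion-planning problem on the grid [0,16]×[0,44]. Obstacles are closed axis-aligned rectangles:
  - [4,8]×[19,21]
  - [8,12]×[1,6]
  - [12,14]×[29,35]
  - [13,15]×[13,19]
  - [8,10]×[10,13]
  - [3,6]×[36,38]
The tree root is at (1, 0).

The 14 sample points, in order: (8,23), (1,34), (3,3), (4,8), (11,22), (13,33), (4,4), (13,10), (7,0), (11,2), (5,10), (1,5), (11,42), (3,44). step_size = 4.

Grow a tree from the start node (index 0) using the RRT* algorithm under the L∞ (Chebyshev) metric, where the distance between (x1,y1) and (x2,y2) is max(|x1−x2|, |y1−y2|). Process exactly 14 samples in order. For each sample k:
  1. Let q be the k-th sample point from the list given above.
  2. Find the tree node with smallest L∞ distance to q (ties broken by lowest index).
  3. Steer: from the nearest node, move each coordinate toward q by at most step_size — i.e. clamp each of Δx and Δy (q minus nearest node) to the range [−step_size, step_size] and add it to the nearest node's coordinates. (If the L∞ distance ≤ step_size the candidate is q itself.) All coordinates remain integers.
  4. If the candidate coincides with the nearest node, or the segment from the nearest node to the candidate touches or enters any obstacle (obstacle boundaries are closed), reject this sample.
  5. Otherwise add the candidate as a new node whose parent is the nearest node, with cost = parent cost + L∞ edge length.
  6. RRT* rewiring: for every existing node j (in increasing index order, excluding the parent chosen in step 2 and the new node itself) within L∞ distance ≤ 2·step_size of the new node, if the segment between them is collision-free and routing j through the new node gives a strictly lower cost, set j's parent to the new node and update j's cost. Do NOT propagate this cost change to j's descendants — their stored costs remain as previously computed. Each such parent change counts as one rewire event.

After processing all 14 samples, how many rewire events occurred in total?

Rewire events: 1

1. q=(8,23) nearest=0 d=23 new=(5,4) → add node 1 parent=0 cost=4
2. q=(1,34) nearest=1 d=30 new=(1,8) → add node 2 parent=1 cost=8
3. q=(3,3) nearest=1 d=2 new=(3,3) → add node 3 parent=1 cost=6
4. q=(4,8) nearest=2 d=3 new=(4,8) → add node 4 parent=2 cost=11
5. q=(11,22) nearest=2 d=14 new=(5,12) → add node 5 parent=2 cost=12
6. q=(13,33) nearest=5 d=21 new=(9,16) → add node 6 parent=5 cost=16
7. q=(4,4) nearest=1 d=1 new=(4,4) → add node 7 parent=1 cost=5; rewire 4→7 (9<11)
8. q=(13,10) nearest=6 d=6 new=(13,12) → add node 8 parent=6 cost=20
9. q=(7,0) nearest=1 d=4 new=(7,0) → add node 9 parent=1 cost=8
10. q=(11,2) nearest=9 d=4 new=(11,2) → blocked by [8,12]×[1,6], reject
11. q=(5,10) nearest=4 d=2 new=(5,10) → add node 10 parent=4 cost=11
12. q=(1,5) nearest=3 d=2 new=(1,5) → add node 11 parent=3 cost=8
13. q=(11,42) nearest=6 d=26 new=(11,20) → add node 12 parent=6 cost=20
14. q=(3,44) nearest=12 d=24 new=(7,24) → add node 13 parent=12 cost=24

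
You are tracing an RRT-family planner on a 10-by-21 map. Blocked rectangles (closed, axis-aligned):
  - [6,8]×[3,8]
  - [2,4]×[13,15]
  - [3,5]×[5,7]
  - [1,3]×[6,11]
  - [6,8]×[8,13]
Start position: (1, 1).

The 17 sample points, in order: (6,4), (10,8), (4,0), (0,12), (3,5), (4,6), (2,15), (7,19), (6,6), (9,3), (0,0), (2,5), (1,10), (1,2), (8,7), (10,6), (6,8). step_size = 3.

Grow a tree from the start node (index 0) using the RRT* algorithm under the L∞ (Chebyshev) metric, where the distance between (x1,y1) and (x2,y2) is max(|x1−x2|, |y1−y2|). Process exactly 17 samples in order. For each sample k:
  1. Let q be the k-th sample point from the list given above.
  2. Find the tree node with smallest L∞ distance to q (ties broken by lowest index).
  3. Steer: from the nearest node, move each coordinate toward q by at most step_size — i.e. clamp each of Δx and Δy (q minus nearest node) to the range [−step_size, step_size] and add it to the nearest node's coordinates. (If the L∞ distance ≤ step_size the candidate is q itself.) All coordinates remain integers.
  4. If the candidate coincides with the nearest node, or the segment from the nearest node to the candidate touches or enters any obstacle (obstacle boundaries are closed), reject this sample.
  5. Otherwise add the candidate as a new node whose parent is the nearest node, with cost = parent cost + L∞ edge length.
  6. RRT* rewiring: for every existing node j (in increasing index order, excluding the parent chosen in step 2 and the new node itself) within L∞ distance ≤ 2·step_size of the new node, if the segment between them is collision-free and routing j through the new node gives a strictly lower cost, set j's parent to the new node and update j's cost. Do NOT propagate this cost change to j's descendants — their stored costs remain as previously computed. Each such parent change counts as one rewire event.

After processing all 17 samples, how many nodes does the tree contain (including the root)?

Node count: 6

1. q=(6,4) nearest=0 d=5 new=(4,4) → add node 1 parent=0 cost=3
2. q=(10,8) nearest=1 d=6 new=(7,7) → blocked by [6,8]×[3,8], reject
3. q=(4,0) nearest=0 d=3 new=(4,0) → add node 2 parent=0 cost=3
4. q=(0,12) nearest=1 d=8 new=(1,7) → blocked by [3,5]×[5,7], reject
5. q=(3,5) nearest=1 d=1 new=(3,5) → blocked by [3,5]×[5,7], reject
6. q=(4,6) nearest=1 d=2 new=(4,6) → blocked by [3,5]×[5,7], reject
7. q=(2,15) nearest=1 d=11 new=(2,7) → blocked by [3,5]×[5,7], reject
8. q=(7,19) nearest=1 d=15 new=(7,7) → blocked by [6,8]×[3,8], reject
9. q=(6,6) nearest=1 d=2 new=(6,6) → blocked by [6,8]×[3,8], reject
10. q=(9,3) nearest=1 d=5 new=(7,3) → blocked by [6,8]×[3,8], reject
11. q=(0,0) nearest=0 d=1 new=(0,0) → add node 3 parent=0 cost=1
12. q=(2,5) nearest=1 d=2 new=(2,5) → add node 4 parent=1 cost=5
13. q=(1,10) nearest=4 d=5 new=(1,8) → blocked by [1,3]×[6,11], reject
14. q=(1,2) nearest=0 d=1 new=(1,2) → add node 5 parent=0 cost=1; rewire 4→5 (4<5)
15. q=(8,7) nearest=1 d=4 new=(7,7) → blocked by [6,8]×[3,8], reject
16. q=(10,6) nearest=1 d=6 new=(7,6) → blocked by [6,8]×[3,8], reject
17. q=(6,8) nearest=1 d=4 new=(6,7) → blocked by [6,8]×[3,8], reject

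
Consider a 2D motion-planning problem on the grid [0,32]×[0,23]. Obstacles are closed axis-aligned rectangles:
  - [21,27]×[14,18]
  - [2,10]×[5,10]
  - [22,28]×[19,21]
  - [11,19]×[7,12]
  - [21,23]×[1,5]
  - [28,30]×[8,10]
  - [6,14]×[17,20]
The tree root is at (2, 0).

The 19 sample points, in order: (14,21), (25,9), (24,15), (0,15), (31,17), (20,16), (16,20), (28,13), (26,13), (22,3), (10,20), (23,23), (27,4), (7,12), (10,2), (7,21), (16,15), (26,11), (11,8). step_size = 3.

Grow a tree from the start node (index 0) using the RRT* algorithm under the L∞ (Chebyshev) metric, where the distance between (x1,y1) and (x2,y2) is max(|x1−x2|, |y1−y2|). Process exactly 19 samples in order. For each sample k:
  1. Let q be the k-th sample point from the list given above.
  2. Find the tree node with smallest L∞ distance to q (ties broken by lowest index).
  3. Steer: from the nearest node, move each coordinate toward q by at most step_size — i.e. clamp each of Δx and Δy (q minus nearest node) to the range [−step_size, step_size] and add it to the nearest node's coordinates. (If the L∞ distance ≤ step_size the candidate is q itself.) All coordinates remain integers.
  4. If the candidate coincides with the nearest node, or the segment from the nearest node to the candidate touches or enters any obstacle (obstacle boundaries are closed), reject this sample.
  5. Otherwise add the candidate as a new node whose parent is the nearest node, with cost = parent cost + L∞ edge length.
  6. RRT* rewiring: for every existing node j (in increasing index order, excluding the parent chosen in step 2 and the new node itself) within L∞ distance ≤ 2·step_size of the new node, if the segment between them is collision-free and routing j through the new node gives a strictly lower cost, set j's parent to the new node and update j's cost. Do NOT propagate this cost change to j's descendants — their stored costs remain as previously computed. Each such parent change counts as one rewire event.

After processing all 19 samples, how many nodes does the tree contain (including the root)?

Node count: 5

1. q=(14,21) nearest=0 d=21 new=(5,3) → add node 1 parent=0 cost=3
2. q=(25,9) nearest=1 d=20 new=(8,6) → blocked by [2,10]×[5,10], reject
3. q=(24,15) nearest=1 d=19 new=(8,6) → blocked by [2,10]×[5,10], reject
4. q=(0,15) nearest=1 d=12 new=(2,6) → blocked by [2,10]×[5,10], reject
5. q=(31,17) nearest=1 d=26 new=(8,6) → blocked by [2,10]×[5,10], reject
6. q=(20,16) nearest=1 d=15 new=(8,6) → blocked by [2,10]×[5,10], reject
7. q=(16,20) nearest=1 d=17 new=(8,6) → blocked by [2,10]×[5,10], reject
8. q=(28,13) nearest=1 d=23 new=(8,6) → blocked by [2,10]×[5,10], reject
9. q=(26,13) nearest=1 d=21 new=(8,6) → blocked by [2,10]×[5,10], reject
10. q=(22,3) nearest=1 d=17 new=(8,3) → add node 2 parent=1 cost=6
11. q=(10,20) nearest=1 d=17 new=(8,6) → blocked by [2,10]×[5,10], reject
12. q=(23,23) nearest=1 d=20 new=(8,6) → blocked by [2,10]×[5,10], reject
13. q=(27,4) nearest=2 d=19 new=(11,4) → add node 3 parent=2 cost=9
14. q=(7,12) nearest=3 d=8 new=(8,7) → blocked by [2,10]×[5,10], reject
15. q=(10,2) nearest=2 d=2 new=(10,2) → add node 4 parent=2 cost=8
16. q=(7,21) nearest=3 d=17 new=(8,7) → blocked by [2,10]×[5,10], reject
17. q=(16,15) nearest=3 d=11 new=(14,7) → blocked by [11,19]×[7,12], reject
18. q=(26,11) nearest=3 d=15 new=(14,7) → blocked by [11,19]×[7,12], reject
19. q=(11,8) nearest=3 d=4 new=(11,7) → blocked by [11,19]×[7,12], reject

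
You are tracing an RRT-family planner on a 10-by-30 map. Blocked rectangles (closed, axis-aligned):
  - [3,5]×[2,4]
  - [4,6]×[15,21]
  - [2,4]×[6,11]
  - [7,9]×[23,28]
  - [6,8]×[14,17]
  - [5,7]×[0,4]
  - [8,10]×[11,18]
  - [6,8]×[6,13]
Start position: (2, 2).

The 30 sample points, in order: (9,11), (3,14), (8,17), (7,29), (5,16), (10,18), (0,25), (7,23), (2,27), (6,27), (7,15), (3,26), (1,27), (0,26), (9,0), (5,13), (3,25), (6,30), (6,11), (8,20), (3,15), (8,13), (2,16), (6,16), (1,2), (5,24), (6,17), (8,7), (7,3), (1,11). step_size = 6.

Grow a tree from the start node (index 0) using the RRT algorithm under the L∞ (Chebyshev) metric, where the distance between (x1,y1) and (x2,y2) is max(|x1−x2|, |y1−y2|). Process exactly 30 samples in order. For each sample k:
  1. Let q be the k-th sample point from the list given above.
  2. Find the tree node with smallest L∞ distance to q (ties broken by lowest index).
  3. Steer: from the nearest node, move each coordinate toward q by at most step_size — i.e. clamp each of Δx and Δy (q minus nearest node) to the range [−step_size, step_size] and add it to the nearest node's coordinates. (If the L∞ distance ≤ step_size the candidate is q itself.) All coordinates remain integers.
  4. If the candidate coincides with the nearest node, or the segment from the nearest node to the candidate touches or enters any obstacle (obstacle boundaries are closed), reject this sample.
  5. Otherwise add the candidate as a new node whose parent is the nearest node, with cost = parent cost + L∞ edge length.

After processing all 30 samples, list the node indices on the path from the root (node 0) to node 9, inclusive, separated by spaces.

1. q=(9,11) nearest=0 d=9 new=(8,8) → blocked by [3,5]×[2,4], reject
2. q=(3,14) nearest=0 d=12 new=(3,8) → blocked by [2,4]×[6,11], reject
3. q=(8,17) nearest=0 d=15 new=(8,8) → blocked by [3,5]×[2,4], reject
4. q=(7,29) nearest=0 d=27 new=(7,8) → blocked by [3,5]×[2,4], reject
5. q=(5,16) nearest=0 d=14 new=(5,8) → blocked by [3,5]×[2,4], reject
6. q=(10,18) nearest=0 d=16 new=(8,8) → blocked by [3,5]×[2,4], reject
7. q=(0,25) nearest=0 d=23 new=(0,8) → add node 1 parent=0 cost=6
8. q=(7,23) nearest=1 d=15 new=(6,14) → blocked by [2,4]×[6,11], reject
9. q=(2,27) nearest=1 d=19 new=(2,14) → add node 2 parent=1 cost=12
10. q=(6,27) nearest=2 d=13 new=(6,20) → blocked by [4,6]×[15,21], reject
11. q=(7,15) nearest=2 d=5 new=(7,15) → blocked by [6,8]×[14,17], reject
12. q=(3,26) nearest=2 d=12 new=(3,20) → add node 3 parent=2 cost=18
13. q=(1,27) nearest=3 d=7 new=(1,26) → add node 4 parent=3 cost=24
14. q=(0,26) nearest=4 d=1 new=(0,26) → add node 5 parent=4 cost=25
15. q=(9,0) nearest=0 d=7 new=(8,0) → blocked by [5,7]×[0,4], reject
16. q=(5,13) nearest=2 d=3 new=(5,13) → add node 6 parent=2 cost=15
17. q=(3,25) nearest=4 d=2 new=(3,25) → add node 7 parent=4 cost=26
18. q=(6,30) nearest=4 d=5 new=(6,30) → add node 8 parent=4 cost=29
19. q=(6,11) nearest=6 d=2 new=(6,11) → blocked by [6,8]×[6,13], reject
20. q=(8,20) nearest=3 d=5 new=(8,20) → blocked by [4,6]×[15,21], reject
21. q=(3,15) nearest=2 d=1 new=(3,15) → add node 9 parent=2 cost=13
22. q=(8,13) nearest=6 d=3 new=(8,13) → blocked by [8,10]×[11,18], reject
23. q=(2,16) nearest=9 d=1 new=(2,16) → add node 10 parent=9 cost=14
24. q=(6,16) nearest=6 d=3 new=(6,16) → blocked by [4,6]×[15,21], reject
25. q=(1,2) nearest=0 d=1 new=(1,2) → add node 11 parent=0 cost=1
26. q=(5,24) nearest=7 d=2 new=(5,24) → add node 12 parent=7 cost=28
27. q=(6,17) nearest=3 d=3 new=(6,17) → blocked by [4,6]×[15,21], reject
28. q=(8,7) nearest=0 d=6 new=(8,7) → blocked by [3,5]×[2,4], reject
29. q=(7,3) nearest=0 d=5 new=(7,3) → blocked by [3,5]×[2,4], reject
30. q=(1,11) nearest=1 d=3 new=(1,11) → add node 13 parent=1 cost=9

Path: 0 1 2 9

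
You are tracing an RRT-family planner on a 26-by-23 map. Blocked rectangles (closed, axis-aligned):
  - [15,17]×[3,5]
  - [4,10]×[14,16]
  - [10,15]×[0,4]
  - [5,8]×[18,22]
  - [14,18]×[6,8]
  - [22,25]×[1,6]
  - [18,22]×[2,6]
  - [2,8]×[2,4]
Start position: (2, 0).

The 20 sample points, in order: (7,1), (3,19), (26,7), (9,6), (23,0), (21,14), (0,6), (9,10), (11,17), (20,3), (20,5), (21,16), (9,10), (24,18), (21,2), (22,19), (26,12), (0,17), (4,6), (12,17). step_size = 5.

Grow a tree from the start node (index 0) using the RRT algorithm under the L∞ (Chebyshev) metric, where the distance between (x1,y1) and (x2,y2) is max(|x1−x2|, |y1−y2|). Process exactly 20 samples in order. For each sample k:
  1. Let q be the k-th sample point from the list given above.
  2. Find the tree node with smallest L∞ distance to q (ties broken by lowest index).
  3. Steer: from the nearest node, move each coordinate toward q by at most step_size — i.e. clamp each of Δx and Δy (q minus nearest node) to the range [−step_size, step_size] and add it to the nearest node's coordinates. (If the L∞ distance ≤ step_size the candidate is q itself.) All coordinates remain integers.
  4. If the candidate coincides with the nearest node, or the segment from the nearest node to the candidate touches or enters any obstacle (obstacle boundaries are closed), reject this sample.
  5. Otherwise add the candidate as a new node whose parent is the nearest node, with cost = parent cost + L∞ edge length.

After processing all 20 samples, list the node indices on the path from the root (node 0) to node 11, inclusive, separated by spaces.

1. q=(7,1) nearest=0 d=5 new=(7,1) → add node 1 parent=0 cost=5
2. q=(3,19) nearest=1 d=18 new=(3,6) → blocked by [2,8]×[2,4], reject
3. q=(26,7) nearest=1 d=19 new=(12,6) → blocked by [10,15]×[0,4], reject
4. q=(9,6) nearest=1 d=5 new=(9,6) → blocked by [2,8]×[2,4], reject
5. q=(23,0) nearest=1 d=16 new=(12,0) → blocked by [10,15]×[0,4], reject
6. q=(21,14) nearest=1 d=14 new=(12,6) → blocked by [10,15]×[0,4], reject
7. q=(0,6) nearest=0 d=6 new=(0,5) → add node 2 parent=0 cost=5
8. q=(9,10) nearest=1 d=9 new=(9,6) → blocked by [2,8]×[2,4], reject
9. q=(11,17) nearest=2 d=12 new=(5,10) → add node 3 parent=2 cost=10
10. q=(20,3) nearest=1 d=13 new=(12,3) → blocked by [10,15]×[0,4], reject
11. q=(20,5) nearest=1 d=13 new=(12,5) → blocked by [10,15]×[0,4], reject
12. q=(21,16) nearest=1 d=15 new=(12,6) → blocked by [10,15]×[0,4], reject
13. q=(9,10) nearest=3 d=4 new=(9,10) → add node 4 parent=3 cost=14
14. q=(24,18) nearest=4 d=15 new=(14,15) → add node 5 parent=4 cost=19
15. q=(21,2) nearest=4 d=12 new=(14,5) → add node 6 parent=4 cost=19
16. q=(22,19) nearest=5 d=8 new=(19,19) → add node 7 parent=5 cost=24
17. q=(26,12) nearest=7 d=7 new=(24,14) → add node 8 parent=7 cost=29
18. q=(0,17) nearest=3 d=7 new=(0,15) → add node 9 parent=3 cost=15
19. q=(4,6) nearest=2 d=4 new=(4,6) → add node 10 parent=2 cost=9
20. q=(12,17) nearest=5 d=2 new=(12,17) → add node 11 parent=5 cost=21

Path: 0 2 3 4 5 11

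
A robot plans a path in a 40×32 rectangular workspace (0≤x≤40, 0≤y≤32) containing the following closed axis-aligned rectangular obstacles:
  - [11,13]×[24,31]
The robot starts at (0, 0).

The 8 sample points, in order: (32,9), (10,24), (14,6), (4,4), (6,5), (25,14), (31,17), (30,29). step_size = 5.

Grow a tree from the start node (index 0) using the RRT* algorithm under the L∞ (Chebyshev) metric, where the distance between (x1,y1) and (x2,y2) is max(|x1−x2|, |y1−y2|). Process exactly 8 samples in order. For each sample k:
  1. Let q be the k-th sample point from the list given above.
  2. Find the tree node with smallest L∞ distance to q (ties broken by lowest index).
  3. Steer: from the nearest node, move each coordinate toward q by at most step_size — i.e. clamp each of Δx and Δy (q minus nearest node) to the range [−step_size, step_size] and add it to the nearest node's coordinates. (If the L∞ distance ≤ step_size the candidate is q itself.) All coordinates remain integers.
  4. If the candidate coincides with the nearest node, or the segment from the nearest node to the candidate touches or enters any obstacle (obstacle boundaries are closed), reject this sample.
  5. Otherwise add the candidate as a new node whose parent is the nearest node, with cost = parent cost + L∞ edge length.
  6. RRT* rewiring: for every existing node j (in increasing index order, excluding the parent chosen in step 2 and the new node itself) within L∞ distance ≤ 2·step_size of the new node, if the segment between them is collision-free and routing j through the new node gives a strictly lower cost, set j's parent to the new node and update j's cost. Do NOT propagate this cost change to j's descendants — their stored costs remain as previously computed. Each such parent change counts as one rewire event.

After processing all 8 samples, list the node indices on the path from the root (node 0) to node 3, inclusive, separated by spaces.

1. q=(32,9) nearest=0 d=32 new=(5,5) → add node 1 parent=0 cost=5
2. q=(10,24) nearest=1 d=19 new=(10,10) → add node 2 parent=1 cost=10
3. q=(14,6) nearest=2 d=4 new=(14,6) → add node 3 parent=2 cost=14
4. q=(4,4) nearest=1 d=1 new=(4,4) → add node 4 parent=1 cost=6
5. q=(6,5) nearest=1 d=1 new=(6,5) → add node 5 parent=1 cost=6
6. q=(25,14) nearest=3 d=11 new=(19,11) → add node 6 parent=3 cost=19
7. q=(31,17) nearest=6 d=12 new=(24,16) → add node 7 parent=6 cost=24
8. q=(30,29) nearest=7 d=13 new=(29,21) → add node 8 parent=7 cost=29

Path: 0 1 2 3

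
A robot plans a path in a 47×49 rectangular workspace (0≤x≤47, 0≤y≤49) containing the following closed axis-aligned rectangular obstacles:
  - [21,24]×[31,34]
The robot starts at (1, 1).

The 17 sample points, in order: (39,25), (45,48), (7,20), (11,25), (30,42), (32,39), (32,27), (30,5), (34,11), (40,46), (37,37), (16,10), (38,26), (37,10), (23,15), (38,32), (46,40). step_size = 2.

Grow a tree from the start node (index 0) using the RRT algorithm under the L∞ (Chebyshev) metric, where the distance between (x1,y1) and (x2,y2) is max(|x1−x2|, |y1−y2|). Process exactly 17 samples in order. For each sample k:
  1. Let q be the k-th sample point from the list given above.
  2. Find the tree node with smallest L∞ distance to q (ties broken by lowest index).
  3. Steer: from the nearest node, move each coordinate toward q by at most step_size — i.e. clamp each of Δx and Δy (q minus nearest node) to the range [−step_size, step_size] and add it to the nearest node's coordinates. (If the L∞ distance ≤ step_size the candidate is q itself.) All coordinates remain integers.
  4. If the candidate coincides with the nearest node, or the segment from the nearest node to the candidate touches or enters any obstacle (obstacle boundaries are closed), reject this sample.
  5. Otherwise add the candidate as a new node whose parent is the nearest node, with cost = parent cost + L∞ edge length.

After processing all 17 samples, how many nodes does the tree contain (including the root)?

Node count: 18

1. q=(39,25) nearest=0 d=38 new=(3,3) → add node 1 parent=0 cost=2
2. q=(45,48) nearest=1 d=45 new=(5,5) → add node 2 parent=1 cost=4
3. q=(7,20) nearest=2 d=15 new=(7,7) → add node 3 parent=2 cost=6
4. q=(11,25) nearest=3 d=18 new=(9,9) → add node 4 parent=3 cost=8
5. q=(30,42) nearest=4 d=33 new=(11,11) → add node 5 parent=4 cost=10
6. q=(32,39) nearest=5 d=28 new=(13,13) → add node 6 parent=5 cost=12
7. q=(32,27) nearest=6 d=19 new=(15,15) → add node 7 parent=6 cost=14
8. q=(30,5) nearest=7 d=15 new=(17,13) → add node 8 parent=7 cost=16
9. q=(34,11) nearest=8 d=17 new=(19,11) → add node 9 parent=8 cost=18
10. q=(40,46) nearest=7 d=31 new=(17,17) → add node 10 parent=7 cost=16
11. q=(37,37) nearest=10 d=20 new=(19,19) → add node 11 parent=10 cost=18
12. q=(16,10) nearest=6 d=3 new=(15,11) → add node 12 parent=6 cost=14
13. q=(38,26) nearest=9 d=19 new=(21,13) → add node 13 parent=9 cost=20
14. q=(37,10) nearest=13 d=16 new=(23,11) → add node 14 parent=13 cost=22
15. q=(23,15) nearest=13 d=2 new=(23,15) → add node 15 parent=13 cost=22
16. q=(38,32) nearest=15 d=17 new=(25,17) → add node 16 parent=15 cost=24
17. q=(46,40) nearest=16 d=23 new=(27,19) → add node 17 parent=16 cost=26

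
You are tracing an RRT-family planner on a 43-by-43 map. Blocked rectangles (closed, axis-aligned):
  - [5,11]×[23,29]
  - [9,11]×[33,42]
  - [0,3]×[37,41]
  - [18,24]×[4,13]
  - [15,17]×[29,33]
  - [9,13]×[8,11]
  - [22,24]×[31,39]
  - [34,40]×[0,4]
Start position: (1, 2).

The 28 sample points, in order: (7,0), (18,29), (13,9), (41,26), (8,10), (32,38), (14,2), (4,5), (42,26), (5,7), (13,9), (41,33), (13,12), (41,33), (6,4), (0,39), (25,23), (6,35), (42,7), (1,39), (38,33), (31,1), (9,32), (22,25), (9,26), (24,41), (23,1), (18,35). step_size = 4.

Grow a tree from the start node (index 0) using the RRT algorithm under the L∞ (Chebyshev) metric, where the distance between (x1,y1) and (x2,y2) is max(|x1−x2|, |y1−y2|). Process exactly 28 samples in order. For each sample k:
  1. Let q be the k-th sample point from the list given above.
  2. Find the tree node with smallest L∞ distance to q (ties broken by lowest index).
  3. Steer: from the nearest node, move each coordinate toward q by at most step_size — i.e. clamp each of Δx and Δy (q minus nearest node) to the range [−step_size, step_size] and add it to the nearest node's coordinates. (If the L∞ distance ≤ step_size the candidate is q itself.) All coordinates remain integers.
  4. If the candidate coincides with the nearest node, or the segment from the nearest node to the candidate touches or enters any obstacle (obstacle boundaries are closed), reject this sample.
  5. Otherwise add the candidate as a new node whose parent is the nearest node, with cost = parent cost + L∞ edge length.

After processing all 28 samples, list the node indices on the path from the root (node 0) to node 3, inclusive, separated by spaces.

Path: 0 1 3

1. q=(7,0) nearest=0 d=6 new=(5,0) → add node 1 parent=0 cost=4
2. q=(18,29) nearest=0 d=27 new=(5,6) → add node 2 parent=0 cost=4
3. q=(13,9) nearest=2 d=8 new=(9,9) → blocked by [9,13]×[8,11], reject
4. q=(41,26) nearest=1 d=36 new=(9,4) → add node 3 parent=1 cost=8
5. q=(8,10) nearest=2 d=4 new=(8,10) → add node 4 parent=2 cost=8
6. q=(32,38) nearest=4 d=28 new=(12,14) → blocked by [9,13]×[8,11], reject
7. q=(14,2) nearest=3 d=5 new=(13,2) → add node 5 parent=3 cost=12
8. q=(4,5) nearest=2 d=1 new=(4,5) → add node 6 parent=2 cost=5
9. q=(42,26) nearest=5 d=29 new=(17,6) → add node 7 parent=5 cost=16
10. q=(5,7) nearest=2 d=1 new=(5,7) → add node 8 parent=2 cost=5
11. q=(13,9) nearest=7 d=4 new=(13,9) → blocked by [9,13]×[8,11], reject
12. q=(41,33) nearest=7 d=27 new=(21,10) → blocked by [18,24]×[4,13], reject
13. q=(13,12) nearest=4 d=5 new=(12,12) → blocked by [9,13]×[8,11], reject
14. q=(41,33) nearest=7 d=27 new=(21,10) → blocked by [18,24]×[4,13], reject
15. q=(6,4) nearest=2 d=2 new=(6,4) → add node 9 parent=2 cost=6
16. q=(0,39) nearest=4 d=29 new=(4,14) → add node 10 parent=4 cost=12
17. q=(25,23) nearest=4 d=17 new=(12,14) → blocked by [9,13]×[8,11], reject
18. q=(6,35) nearest=10 d=21 new=(6,18) → add node 11 parent=10 cost=16
19. q=(42,7) nearest=7 d=25 new=(21,7) → blocked by [18,24]×[4,13], reject
20. q=(1,39) nearest=11 d=21 new=(2,22) → add node 12 parent=11 cost=20
21. q=(38,33) nearest=7 d=27 new=(21,10) → blocked by [18,24]×[4,13], reject
22. q=(31,1) nearest=7 d=14 new=(21,2) → blocked by [18,24]×[4,13], reject
23. q=(9,32) nearest=12 d=10 new=(6,26) → blocked by [5,11]×[23,29], reject
24. q=(22,25) nearest=4 d=15 new=(12,14) → blocked by [9,13]×[8,11], reject
25. q=(9,26) nearest=12 d=7 new=(6,26) → blocked by [5,11]×[23,29], reject
26. q=(24,41) nearest=12 d=22 new=(6,26) → blocked by [5,11]×[23,29], reject
27. q=(23,1) nearest=7 d=6 new=(21,2) → blocked by [18,24]×[4,13], reject
28. q=(18,35) nearest=12 d=16 new=(6,26) → blocked by [5,11]×[23,29], reject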